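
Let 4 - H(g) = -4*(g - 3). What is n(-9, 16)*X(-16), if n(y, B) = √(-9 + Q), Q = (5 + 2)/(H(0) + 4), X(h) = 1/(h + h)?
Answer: -I*√43/64 ≈ -0.10246*I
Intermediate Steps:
H(g) = -8 + 4*g (H(g) = 4 - (-4)*(g - 3) = 4 - (-4)*(-3 + g) = 4 - (12 - 4*g) = 4 + (-12 + 4*g) = -8 + 4*g)
X(h) = 1/(2*h)
Q = -7/4 (Q = (5 + 2)/((-8 + 4*0) + 4) = 7/((-8 + 0) + 4) = 7/(-8 + 4) = 7/(-4) = 7*(-¼) = -7/4 ≈ -1.7500)
n(y, B) = I*√43/2 (n(y, B) = √(-9 - 7/4) = √(-43/4) = I*√43/2)
n(-9, 16)*X(-16) = (I*√43/2)*((½)/(-16)) = (I*√43/2)*((½)*(-1/16)) = (I*√43/2)*(-1/32) = -I*√43/64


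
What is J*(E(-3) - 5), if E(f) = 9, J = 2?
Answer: 8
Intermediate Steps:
J*(E(-3) - 5) = 2*(9 - 5) = 2*4 = 8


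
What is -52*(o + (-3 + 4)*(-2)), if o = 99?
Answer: -5044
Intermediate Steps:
-52*(o + (-3 + 4)*(-2)) = -52*(99 + (-3 + 4)*(-2)) = -52*(99 + 1*(-2)) = -52*(99 - 2) = -52*97 = -5044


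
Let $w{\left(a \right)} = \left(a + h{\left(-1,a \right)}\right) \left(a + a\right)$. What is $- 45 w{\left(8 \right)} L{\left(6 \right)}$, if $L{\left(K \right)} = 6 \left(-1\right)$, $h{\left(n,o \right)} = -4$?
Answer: $17280$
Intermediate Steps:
$L{\left(K \right)} = -6$
$w{\left(a \right)} = 2 a \left(-4 + a\right)$ ($w{\left(a \right)} = \left(a - 4\right) \left(a + a\right) = \left(-4 + a\right) 2 a = 2 a \left(-4 + a\right)$)
$- 45 w{\left(8 \right)} L{\left(6 \right)} = - 45 \cdot 2 \cdot 8 \left(-4 + 8\right) \left(-6\right) = - 45 \cdot 2 \cdot 8 \cdot 4 \left(-6\right) = \left(-45\right) 64 \left(-6\right) = \left(-2880\right) \left(-6\right) = 17280$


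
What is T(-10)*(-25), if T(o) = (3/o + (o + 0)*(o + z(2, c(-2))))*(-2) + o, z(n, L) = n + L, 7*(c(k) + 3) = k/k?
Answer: 39645/7 ≈ 5663.6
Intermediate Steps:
c(k) = -20/7 (c(k) = -3 + (k/k)/7 = -3 + (⅐)*1 = -3 + ⅐ = -20/7)
z(n, L) = L + n
T(o) = o - 6/o - 2*o*(-6/7 + o) (T(o) = (3/o + (o + 0)*(o + (-20/7 + 2)))*(-2) + o = (3/o + o*(o - 6/7))*(-2) + o = (3/o + o*(-6/7 + o))*(-2) + o = (-6/o - 2*o*(-6/7 + o)) + o = o - 6/o - 2*o*(-6/7 + o))
T(-10)*(-25) = ((⅐)*(-42 + (-10)²*(19 - 14*(-10)))/(-10))*(-25) = ((⅐)*(-⅒)*(-42 + 100*(19 + 140)))*(-25) = ((⅐)*(-⅒)*(-42 + 100*159))*(-25) = ((⅐)*(-⅒)*(-42 + 15900))*(-25) = ((⅐)*(-⅒)*15858)*(-25) = -7929/35*(-25) = 39645/7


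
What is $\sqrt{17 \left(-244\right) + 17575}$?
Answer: $\sqrt{13427} \approx 115.87$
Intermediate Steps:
$\sqrt{17 \left(-244\right) + 17575} = \sqrt{-4148 + 17575} = \sqrt{13427}$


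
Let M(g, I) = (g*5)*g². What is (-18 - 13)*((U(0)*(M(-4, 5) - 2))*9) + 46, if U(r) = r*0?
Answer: 46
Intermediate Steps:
M(g, I) = 5*g³ (M(g, I) = (5*g)*g² = 5*g³)
U(r) = 0
(-18 - 13)*((U(0)*(M(-4, 5) - 2))*9) + 46 = (-18 - 13)*((0*(5*(-4)³ - 2))*9) + 46 = -31*0*(5*(-64) - 2)*9 + 46 = -31*0*(-320 - 2)*9 + 46 = -31*0*(-322)*9 + 46 = -0*9 + 46 = -31*0 + 46 = 0 + 46 = 46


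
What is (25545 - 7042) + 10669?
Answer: 29172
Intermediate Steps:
(25545 - 7042) + 10669 = 18503 + 10669 = 29172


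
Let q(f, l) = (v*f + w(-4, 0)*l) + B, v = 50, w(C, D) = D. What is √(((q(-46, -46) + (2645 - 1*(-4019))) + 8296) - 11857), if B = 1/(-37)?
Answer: √1099270/37 ≈ 28.337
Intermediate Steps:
B = -1/37 ≈ -0.027027
q(f, l) = -1/37 + 50*f (q(f, l) = (50*f + 0*l) - 1/37 = (50*f + 0) - 1/37 = 50*f - 1/37 = -1/37 + 50*f)
√(((q(-46, -46) + (2645 - 1*(-4019))) + 8296) - 11857) = √((((-1/37 + 50*(-46)) + (2645 - 1*(-4019))) + 8296) - 11857) = √((((-1/37 - 2300) + (2645 + 4019)) + 8296) - 11857) = √(((-85101/37 + 6664) + 8296) - 11857) = √((161467/37 + 8296) - 11857) = √(468419/37 - 11857) = √(29710/37) = √1099270/37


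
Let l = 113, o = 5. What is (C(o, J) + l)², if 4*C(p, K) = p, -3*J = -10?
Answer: 208849/16 ≈ 13053.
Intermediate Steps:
J = 10/3 (J = -⅓*(-10) = 10/3 ≈ 3.3333)
C(p, K) = p/4
(C(o, J) + l)² = ((¼)*5 + 113)² = (5/4 + 113)² = (457/4)² = 208849/16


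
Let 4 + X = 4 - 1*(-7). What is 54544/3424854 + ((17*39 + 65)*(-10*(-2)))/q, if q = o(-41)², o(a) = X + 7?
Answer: 890652944/11986989 ≈ 74.302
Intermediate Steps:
X = 7 (X = -4 + (4 - 1*(-7)) = -4 + (4 + 7) = -4 + 11 = 7)
o(a) = 14 (o(a) = 7 + 7 = 14)
q = 196 (q = 14² = 196)
54544/3424854 + ((17*39 + 65)*(-10*(-2)))/q = 54544/3424854 + ((17*39 + 65)*(-10*(-2)))/196 = 54544*(1/3424854) + ((663 + 65)*20)*(1/196) = 27272/1712427 + (728*20)*(1/196) = 27272/1712427 + 14560*(1/196) = 27272/1712427 + 520/7 = 890652944/11986989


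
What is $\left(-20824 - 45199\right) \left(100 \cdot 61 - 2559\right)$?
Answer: $-233787443$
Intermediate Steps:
$\left(-20824 - 45199\right) \left(100 \cdot 61 - 2559\right) = - 66023 \left(6100 - 2559\right) = \left(-66023\right) 3541 = -233787443$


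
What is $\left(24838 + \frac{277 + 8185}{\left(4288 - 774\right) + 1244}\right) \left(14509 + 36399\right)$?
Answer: $\frac{231411450028}{183} \approx 1.2645 \cdot 10^{9}$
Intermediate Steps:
$\left(24838 + \frac{277 + 8185}{\left(4288 - 774\right) + 1244}\right) \left(14509 + 36399\right) = \left(24838 + \frac{8462}{3514 + 1244}\right) 50908 = \left(24838 + \frac{8462}{4758}\right) 50908 = \left(24838 + 8462 \cdot \frac{1}{4758}\right) 50908 = \left(24838 + \frac{4231}{2379}\right) 50908 = \frac{59093833}{2379} \cdot 50908 = \frac{231411450028}{183}$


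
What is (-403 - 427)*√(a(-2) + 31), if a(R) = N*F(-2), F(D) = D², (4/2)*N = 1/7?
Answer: -830*√1533/7 ≈ -4642.5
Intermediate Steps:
N = 1/14 (N = (½)/7 = (½)*(⅐) = 1/14 ≈ 0.071429)
a(R) = 2/7 (a(R) = (1/14)*(-2)² = (1/14)*4 = 2/7)
(-403 - 427)*√(a(-2) + 31) = (-403 - 427)*√(2/7 + 31) = -830*√1533/7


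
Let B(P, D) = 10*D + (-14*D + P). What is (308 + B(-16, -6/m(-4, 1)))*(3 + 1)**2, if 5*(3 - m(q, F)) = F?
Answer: 33664/7 ≈ 4809.1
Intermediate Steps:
m(q, F) = 3 - F/5
B(P, D) = P - 4*D (B(P, D) = 10*D + (P - 14*D) = P - 4*D)
(308 + B(-16, -6/m(-4, 1)))*(3 + 1)**2 = (308 + (-16 - (-24)/(3 - 1/5*1)))*(3 + 1)**2 = (308 + (-16 - (-24)/(3 - 1/5)))*4**2 = (308 + (-16 - (-24)/14/5))*16 = (308 + (-16 - (-24)*5/14))*16 = (308 + (-16 - 4*(-15/7)))*16 = (308 + (-16 + 60/7))*16 = (308 - 52/7)*16 = (2104/7)*16 = 33664/7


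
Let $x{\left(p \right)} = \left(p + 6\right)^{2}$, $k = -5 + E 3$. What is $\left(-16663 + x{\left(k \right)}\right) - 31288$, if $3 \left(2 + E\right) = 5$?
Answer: $-47951$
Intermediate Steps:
$E = - \frac{1}{3}$ ($E = -2 + \frac{1}{3} \cdot 5 = -2 + \frac{5}{3} = - \frac{1}{3} \approx -0.33333$)
$k = -6$ ($k = -5 - 1 = -6$)
$x{\left(p \right)} = \left(6 + p\right)^{2}$
$\left(-16663 + x{\left(k \right)}\right) - 31288 = \left(-16663 + \left(6 - 6\right)^{2}\right) - 31288 = \left(-16663 + 0^{2}\right) - 31288 = \left(-16663 + 0\right) - 31288 = -16663 - 31288 = -47951$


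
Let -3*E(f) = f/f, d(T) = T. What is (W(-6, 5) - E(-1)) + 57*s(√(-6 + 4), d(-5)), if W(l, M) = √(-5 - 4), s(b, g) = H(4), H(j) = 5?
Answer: 856/3 + 3*I ≈ 285.33 + 3.0*I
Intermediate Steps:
s(b, g) = 5
E(f) = -⅓ (E(f) = -f/(3*f) = -⅓*1 = -⅓)
W(l, M) = 3*I (W(l, M) = √(-9) = 3*I)
(W(-6, 5) - E(-1)) + 57*s(√(-6 + 4), d(-5)) = (3*I - 1*(-⅓)) + 57*5 = (3*I + ⅓) + 285 = (⅓ + 3*I) + 285 = 856/3 + 3*I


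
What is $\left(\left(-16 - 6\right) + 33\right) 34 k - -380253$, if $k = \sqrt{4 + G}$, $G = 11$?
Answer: $380253 + 374 \sqrt{15} \approx 3.817 \cdot 10^{5}$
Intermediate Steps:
$k = \sqrt{15}$ ($k = \sqrt{4 + 11} = \sqrt{15} \approx 3.873$)
$\left(\left(-16 - 6\right) + 33\right) 34 k - -380253 = \left(\left(-16 - 6\right) + 33\right) 34 \sqrt{15} - -380253 = \left(\left(-16 - 6\right) + 33\right) 34 \sqrt{15} + 380253 = \left(-22 + 33\right) 34 \sqrt{15} + 380253 = 11 \cdot 34 \sqrt{15} + 380253 = 374 \sqrt{15} + 380253 = 380253 + 374 \sqrt{15}$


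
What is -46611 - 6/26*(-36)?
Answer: -605835/13 ≈ -46603.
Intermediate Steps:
-46611 - 6/26*(-36) = -46611 - 6*(1/26)*(-36) = -46611 - 3*(-36)/13 = -46611 - 1*(-108/13) = -46611 + 108/13 = -605835/13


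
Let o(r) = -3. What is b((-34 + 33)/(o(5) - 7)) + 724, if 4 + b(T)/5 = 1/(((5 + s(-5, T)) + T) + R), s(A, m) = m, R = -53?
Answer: 168231/239 ≈ 703.90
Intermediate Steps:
b(T) = -20 + 5/(-48 + 2*T) (b(T) = -20 + 5/(((5 + T) + T) - 53) = -20 + 5/((5 + 2*T) - 53) = -20 + 5/(-48 + 2*T))
b((-34 + 33)/(o(5) - 7)) + 724 = 5*(193 - 8*(-34 + 33)/(-3 - 7))/(2*(-24 + (-34 + 33)/(-3 - 7))) + 724 = 5*(193 - (-8)/(-10))/(2*(-24 - 1/(-10))) + 724 = 5*(193 - (-8)*(-1)/10)/(2*(-24 - 1*(-1/10))) + 724 = 5*(193 - 8*1/10)/(2*(-24 + 1/10)) + 724 = 5*(193 - 4/5)/(2*(-239/10)) + 724 = (5/2)*(-10/239)*(961/5) + 724 = -4805/239 + 724 = 168231/239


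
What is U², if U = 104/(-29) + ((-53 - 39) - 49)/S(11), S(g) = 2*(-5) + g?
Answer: 17581249/841 ≈ 20905.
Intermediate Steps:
S(g) = -10 + g
U = -4193/29 (U = 104/(-29) + ((-53 - 39) - 49)/(-10 + 11) = 104*(-1/29) + (-92 - 49)/1 = -104/29 - 141*1 = -104/29 - 141 = -4193/29 ≈ -144.59)
U² = (-4193/29)² = 17581249/841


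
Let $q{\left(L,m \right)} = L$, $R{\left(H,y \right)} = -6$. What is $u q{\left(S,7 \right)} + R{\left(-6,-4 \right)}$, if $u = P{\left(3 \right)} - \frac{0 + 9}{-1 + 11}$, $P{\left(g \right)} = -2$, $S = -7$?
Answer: $\frac{143}{10} \approx 14.3$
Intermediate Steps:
$u = - \frac{29}{10}$ ($u = -2 - \frac{0 + 9}{-1 + 11} = -2 - \frac{9}{10} = - \frac{29}{10} \approx -2.9$)
$u q{\left(S,7 \right)} + R{\left(-6,-4 \right)} = \left(- \frac{29}{10}\right) \left(-7\right) - 6 = \frac{203}{10} - 6 = \frac{143}{10}$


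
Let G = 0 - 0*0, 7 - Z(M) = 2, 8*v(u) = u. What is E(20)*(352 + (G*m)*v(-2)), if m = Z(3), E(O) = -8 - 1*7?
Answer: -5280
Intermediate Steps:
v(u) = u/8
Z(M) = 5 (Z(M) = 7 - 1*2 = 7 - 2 = 5)
G = 0 (G = 0 - 1*0 = 0 + 0 = 0)
E(O) = -15 (E(O) = -8 - 7 = -15)
m = 5
E(20)*(352 + (G*m)*v(-2)) = -15*(352 + (0*5)*((⅛)*(-2))) = -15*(352 + 0*(-¼)) = -15*(352 + 0) = -15*352 = -5280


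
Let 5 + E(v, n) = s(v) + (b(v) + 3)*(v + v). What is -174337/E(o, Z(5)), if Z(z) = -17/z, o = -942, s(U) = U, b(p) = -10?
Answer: -174337/12241 ≈ -14.242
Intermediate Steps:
E(v, n) = -5 - 13*v (E(v, n) = -5 + (v + (-10 + 3)*(v + v)) = -5 + (v - 14*v) = -5 - 13*v)
-174337/E(o, Z(5)) = -174337/(-5 - 13*(-942)) = -174337/(-5 + 12246) = -174337/12241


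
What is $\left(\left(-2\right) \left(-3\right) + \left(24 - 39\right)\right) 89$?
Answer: $-801$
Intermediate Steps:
$\left(\left(-2\right) \left(-3\right) + \left(24 - 39\right)\right) 89 = \left(6 - 15\right) 89 = \left(-9\right) 89 = -801$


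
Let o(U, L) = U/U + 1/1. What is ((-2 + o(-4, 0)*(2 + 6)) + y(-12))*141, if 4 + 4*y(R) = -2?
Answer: 3525/2 ≈ 1762.5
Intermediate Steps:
y(R) = -3/2 (y(R) = -1 + (1/4)*(-2) = -1 - 1/2 = -3/2)
o(U, L) = 2 (o(U, L) = 1 + 1*1 = 1 + 1 = 2)
((-2 + o(-4, 0)*(2 + 6)) + y(-12))*141 = ((-2 + 2*(2 + 6)) - 3/2)*141 = ((-2 + 2*8) - 3/2)*141 = ((-2 + 16) - 3/2)*141 = (14 - 3/2)*141 = (25/2)*141 = 3525/2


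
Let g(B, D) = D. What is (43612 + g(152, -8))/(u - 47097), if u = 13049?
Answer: -10901/8512 ≈ -1.2807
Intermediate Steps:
(43612 + g(152, -8))/(u - 47097) = (43612 - 8)/(13049 - 47097) = 43604/(-34048) = 43604*(-1/34048) = -10901/8512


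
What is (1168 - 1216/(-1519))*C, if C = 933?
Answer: 1656455664/1519 ≈ 1.0905e+6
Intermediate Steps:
(1168 - 1216/(-1519))*C = (1168 - 1216/(-1519))*933 = (1168 - 1216*(-1/1519))*933 = (1168 + 1216/1519)*933 = (1775408/1519)*933 = 1656455664/1519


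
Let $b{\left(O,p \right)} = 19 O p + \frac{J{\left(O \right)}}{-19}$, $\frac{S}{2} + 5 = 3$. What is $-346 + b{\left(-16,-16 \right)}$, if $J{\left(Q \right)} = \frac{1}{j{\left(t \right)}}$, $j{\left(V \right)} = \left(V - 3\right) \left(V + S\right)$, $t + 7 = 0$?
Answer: $\frac{9442619}{2090} \approx 4518.0$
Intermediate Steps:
$S = -4$ ($S = -10 + 2 \cdot 3 = -10 + 6 = -4$)
$t = -7$ ($t = -7 + 0 = -7$)
$j{\left(V \right)} = \left(-4 + V\right) \left(-3 + V\right)$ ($j{\left(V \right)} = \left(V - 3\right) \left(V - 4\right) = \left(-3 + V\right) \left(-4 + V\right) = \left(-4 + V\right) \left(-3 + V\right)$)
$J{\left(Q \right)} = \frac{1}{110}$ ($J{\left(Q \right)} = \frac{1}{12 + \left(-7\right)^{2} - -49} = \frac{1}{12 + 49 + 49} = \frac{1}{110}$)
$b{\left(O,p \right)} = - \frac{1}{2090} + 19 O p$ ($b{\left(O,p \right)} = 19 O p + \frac{1}{110 \left(-19\right)} = 19 O p + \frac{1}{110} \left(- \frac{1}{19}\right) = 19 O p - \frac{1}{2090} = - \frac{1}{2090} + 19 O p$)
$-346 + b{\left(-16,-16 \right)} = -346 - \left(\frac{1}{2090} + 304 \left(-16\right)\right) = -346 + \left(- \frac{1}{2090} + 4864\right) = -346 + \frac{10165759}{2090} = \frac{9442619}{2090}$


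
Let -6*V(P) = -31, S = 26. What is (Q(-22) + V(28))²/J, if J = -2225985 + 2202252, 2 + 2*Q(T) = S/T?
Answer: -13924/25845237 ≈ -0.00053874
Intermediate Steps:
Q(T) = -1 + 13/T (Q(T) = -1 + (26/T)/2 = -1 + 13/T)
V(P) = 31/6 (V(P) = -⅙*(-31) = 31/6)
J = -23733
(Q(-22) + V(28))²/J = ((13 - 1*(-22))/(-22) + 31/6)²/(-23733) = (-(13 + 22)/22 + 31/6)²*(-1/23733) = (-1/22*35 + 31/6)²*(-1/23733) = (-35/22 + 31/6)²*(-1/23733) = (118/33)²*(-1/23733) = (13924/1089)*(-1/23733) = -13924/25845237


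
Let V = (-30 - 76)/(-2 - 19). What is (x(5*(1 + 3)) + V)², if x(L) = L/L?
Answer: 16129/441 ≈ 36.574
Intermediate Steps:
x(L) = 1
V = 106/21 (V = -106/(-21) = -106*(-1/21) = 106/21 ≈ 5.0476)
(x(5*(1 + 3)) + V)² = (1 + 106/21)² = (127/21)² = 16129/441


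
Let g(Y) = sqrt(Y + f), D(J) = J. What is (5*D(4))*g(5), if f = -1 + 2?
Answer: 20*sqrt(6) ≈ 48.990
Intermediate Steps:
f = 1
g(Y) = sqrt(1 + Y) (g(Y) = sqrt(Y + 1) = sqrt(1 + Y))
(5*D(4))*g(5) = (5*4)*sqrt(1 + 5) = 20*sqrt(6)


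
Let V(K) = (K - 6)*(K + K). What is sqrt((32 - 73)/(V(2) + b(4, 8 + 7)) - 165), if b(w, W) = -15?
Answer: I*sqrt(157294)/31 ≈ 12.794*I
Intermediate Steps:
V(K) = 2*K*(-6 + K) (V(K) = (-6 + K)*(2*K) = 2*K*(-6 + K))
sqrt((32 - 73)/(V(2) + b(4, 8 + 7)) - 165) = sqrt((32 - 73)/(2*2*(-6 + 2) - 15) - 165) = sqrt(-41/(2*2*(-4) - 15) - 165) = sqrt(-41/(-16 - 15) - 165) = sqrt(-41/(-31) - 165) = sqrt(-41*(-1/31) - 165) = sqrt(41/31 - 165) = sqrt(-5074/31) = I*sqrt(157294)/31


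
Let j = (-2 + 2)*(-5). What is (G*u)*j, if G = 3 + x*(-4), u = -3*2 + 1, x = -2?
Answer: 0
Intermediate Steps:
u = -5 (u = -6 + 1 = -5)
j = 0 (j = 0*(-5) = 0)
G = 11 (G = 3 - 2*(-4) = 3 + 8 = 11)
(G*u)*j = (11*(-5))*0 = -55*0 = 0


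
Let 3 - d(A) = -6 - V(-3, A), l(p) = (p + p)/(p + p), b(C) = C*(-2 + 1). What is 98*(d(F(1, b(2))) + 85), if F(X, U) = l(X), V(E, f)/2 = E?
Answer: 8624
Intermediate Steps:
b(C) = -C (b(C) = C*(-1) = -C)
V(E, f) = 2*E
l(p) = 1 (l(p) = (2*p)/((2*p)) = (2*p)*(1/(2*p)) = 1)
F(X, U) = 1
d(A) = 3 (d(A) = 3 - (-6 - 2*(-3)) = 3 - (-6 - 1*(-6)) = 3 - (-6 + 6) = 3 - 1*0 = 3 + 0 = 3)
98*(d(F(1, b(2))) + 85) = 98*(3 + 85) = 98*88 = 8624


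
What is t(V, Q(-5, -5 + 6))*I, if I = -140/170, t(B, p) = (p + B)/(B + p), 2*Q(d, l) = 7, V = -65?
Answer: -14/17 ≈ -0.82353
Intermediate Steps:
Q(d, l) = 7/2 (Q(d, l) = (½)*7 = 7/2)
t(B, p) = 1 (t(B, p) = (B + p)/(B + p) = 1)
I = -14/17 (I = -140*1/170 = -14/17 ≈ -0.82353)
t(V, Q(-5, -5 + 6))*I = 1*(-14/17) = -14/17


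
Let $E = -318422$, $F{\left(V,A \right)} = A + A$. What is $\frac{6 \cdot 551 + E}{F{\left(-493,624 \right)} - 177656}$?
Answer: $\frac{78779}{44102} \approx 1.7863$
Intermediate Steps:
$F{\left(V,A \right)} = 2 A$
$\frac{6 \cdot 551 + E}{F{\left(-493,624 \right)} - 177656} = \frac{6 \cdot 551 - 318422}{2 \cdot 624 - 177656} = \frac{3306 - 318422}{1248 - 177656} = - \frac{315116}{-176408} = \left(-315116\right) \left(- \frac{1}{176408}\right) = \frac{78779}{44102}$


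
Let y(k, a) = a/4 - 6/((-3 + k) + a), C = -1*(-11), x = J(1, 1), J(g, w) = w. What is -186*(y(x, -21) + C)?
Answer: -51429/46 ≈ -1118.0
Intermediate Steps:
x = 1
C = 11
y(k, a) = -6/(-3 + a + k) + a/4 (y(k, a) = a*(1/4) - 6/(-3 + a + k) = a/4 - 6/(-3 + a + k) = -6/(-3 + a + k) + a/4)
-186*(y(x, -21) + C) = -186*((-24 + (-21)**2 - 3*(-21) - 21*1)/(4*(-3 - 21 + 1)) + 11) = -186*((1/4)*(-24 + 441 + 63 - 21)/(-23) + 11) = -186*((1/4)*(-1/23)*459 + 11) = -186*(-459/92 + 11) = -186*553/92 = -51429/46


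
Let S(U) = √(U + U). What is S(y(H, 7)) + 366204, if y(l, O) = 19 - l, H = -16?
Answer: 366204 + √70 ≈ 3.6621e+5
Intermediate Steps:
S(U) = √2*√U (S(U) = √(2*U) = √2*√U)
S(y(H, 7)) + 366204 = √2*√(19 - 1*(-16)) + 366204 = √2*√(19 + 16) + 366204 = √2*√35 + 366204 = √70 + 366204 = 366204 + √70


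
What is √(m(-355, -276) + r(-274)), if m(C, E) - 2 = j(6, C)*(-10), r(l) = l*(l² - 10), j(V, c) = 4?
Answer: I*√20568122 ≈ 4535.2*I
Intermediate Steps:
r(l) = l*(-10 + l²)
m(C, E) = -38 (m(C, E) = 2 + 4*(-10) = 2 - 40 = -38)
√(m(-355, -276) + r(-274)) = √(-38 - 274*(-10 + (-274)²)) = √(-38 - 274*(-10 + 75076)) = √(-38 - 274*75066) = √(-38 - 20568084) = √(-20568122) = I*√20568122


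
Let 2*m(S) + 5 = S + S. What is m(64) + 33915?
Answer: 67953/2 ≈ 33977.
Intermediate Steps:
m(S) = -5/2 + S (m(S) = -5/2 + (S + S)/2 = -5/2 + (2*S)/2 = -5/2 + S)
m(64) + 33915 = (-5/2 + 64) + 33915 = 123/2 + 33915 = 67953/2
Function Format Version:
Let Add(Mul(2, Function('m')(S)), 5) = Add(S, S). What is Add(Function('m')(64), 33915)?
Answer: Rational(67953, 2) ≈ 33977.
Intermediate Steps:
Function('m')(S) = Add(Rational(-5, 2), S) (Function('m')(S) = Add(Rational(-5, 2), Mul(Rational(1, 2), Add(S, S))) = Add(Rational(-5, 2), Mul(Rational(1, 2), Mul(2, S))) = Add(Rational(-5, 2), S))
Add(Function('m')(64), 33915) = Add(Add(Rational(-5, 2), 64), 33915) = Add(Rational(123, 2), 33915) = Rational(67953, 2)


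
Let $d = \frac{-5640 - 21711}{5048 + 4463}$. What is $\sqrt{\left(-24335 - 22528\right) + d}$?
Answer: $\frac{12 i \sqrt{29440596686}}{9511} \approx 216.49 i$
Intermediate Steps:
$d = - \frac{27351}{9511} \approx -2.8757$
$\sqrt{\left(-24335 - 22528\right) + d} = \sqrt{\left(-24335 - 22528\right) - \frac{27351}{9511}} = \sqrt{-46863 - \frac{27351}{9511}} = \sqrt{- \frac{445741344}{9511}} = \frac{12 i \sqrt{29440596686}}{9511}$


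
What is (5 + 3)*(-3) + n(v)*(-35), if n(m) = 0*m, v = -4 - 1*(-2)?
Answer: -24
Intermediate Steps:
v = -2 (v = -4 + 2 = -2)
n(m) = 0
(5 + 3)*(-3) + n(v)*(-35) = (5 + 3)*(-3) + 0*(-35) = 8*(-3) + 0 = -24 + 0 = -24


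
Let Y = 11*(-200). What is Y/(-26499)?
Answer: 200/2409 ≈ 0.083022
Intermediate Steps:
Y = -2200
Y/(-26499) = -2200/(-26499) = -2200*(-1/26499) = 200/2409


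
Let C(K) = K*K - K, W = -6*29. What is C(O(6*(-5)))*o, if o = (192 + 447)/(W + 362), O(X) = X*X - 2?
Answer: 257359167/94 ≈ 2.7379e+6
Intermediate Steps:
W = -174
O(X) = -2 + X² (O(X) = X² - 2 = -2 + X²)
C(K) = K² - K
o = 639/188 (o = (192 + 447)/(-174 + 362) = 639/188 ≈ 3.3989)
C(O(6*(-5)))*o = ((-2 + (6*(-5))²)*(-1 + (-2 + (6*(-5))²)))*(639/188) = ((-2 + (-30)²)*(-1 + (-2 + (-30)²)))*(639/188) = ((-2 + 900)*(-1 + (-2 + 900)))*(639/188) = (898*(-1 + 898))*(639/188) = (898*897)*(639/188) = 805506*(639/188) = 257359167/94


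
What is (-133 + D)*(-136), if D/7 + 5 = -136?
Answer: 152320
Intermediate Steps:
D = -987 (D = -35 + 7*(-136) = -35 - 952 = -987)
(-133 + D)*(-136) = (-133 - 987)*(-136) = -1120*(-136) = 152320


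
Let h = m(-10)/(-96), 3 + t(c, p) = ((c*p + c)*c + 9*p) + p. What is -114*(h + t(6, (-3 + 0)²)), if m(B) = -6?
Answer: -407721/8 ≈ -50965.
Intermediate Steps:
t(c, p) = -3 + 10*p + c*(c + c*p) (t(c, p) = -3 + (((c*p + c)*c + 9*p) + p) = -3 + (((c + c*p)*c + 9*p) + p) = -3 + ((c*(c + c*p) + 9*p) + p) = -3 + ((9*p + c*(c + c*p)) + p) = -3 + (10*p + c*(c + c*p)) = -3 + 10*p + c*(c + c*p))
h = 1/16 (h = -6/(-96) = -6*(-1/96) = 1/16 ≈ 0.062500)
-114*(h + t(6, (-3 + 0)²)) = -114*(1/16 + (-3 + 6² + 10*(-3 + 0)² + (-3 + 0)²*6²)) = -114*(1/16 + (-3 + 36 + 10*(-3)² + (-3)²*36)) = -114*(1/16 + (-3 + 36 + 10*9 + 9*36)) = -114*(1/16 + (-3 + 36 + 90 + 324)) = -114*(1/16 + 447) = -114*7153/16 = -407721/8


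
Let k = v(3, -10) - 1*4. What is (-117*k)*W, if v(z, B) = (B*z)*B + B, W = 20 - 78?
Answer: 1940796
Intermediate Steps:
W = -58
v(z, B) = B + z*B² (v(z, B) = z*B² + B = B + z*B²)
k = 286 (k = -10*(1 - 10*3) - 1*4 = -10*(1 - 30) - 4 = -10*(-29) - 4 = 290 - 4 = 286)
(-117*k)*W = -117*286*(-58) = -33462*(-58) = 1940796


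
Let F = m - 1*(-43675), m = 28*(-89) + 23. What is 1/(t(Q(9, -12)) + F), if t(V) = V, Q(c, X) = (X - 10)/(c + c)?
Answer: 9/370843 ≈ 2.4269e-5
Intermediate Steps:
Q(c, X) = (-10 + X)/(2*c) (Q(c, X) = (-10 + X)/((2*c)) = (-10 + X)*(1/(2*c)) = (-10 + X)/(2*c))
m = -2469 (m = -2492 + 23 = -2469)
F = 41206 (F = -2469 - 1*(-43675) = -2469 + 43675 = 41206)
1/(t(Q(9, -12)) + F) = 1/((1/2)*(-10 - 12)/9 + 41206) = 1/((1/2)*(1/9)*(-22) + 41206) = 1/(-11/9 + 41206) = 1/(370843/9) = 9/370843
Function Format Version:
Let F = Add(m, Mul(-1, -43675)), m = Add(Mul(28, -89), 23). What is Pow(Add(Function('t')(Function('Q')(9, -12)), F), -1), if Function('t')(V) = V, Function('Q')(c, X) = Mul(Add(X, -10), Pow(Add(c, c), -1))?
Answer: Rational(9, 370843) ≈ 2.4269e-5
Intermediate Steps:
Function('Q')(c, X) = Mul(Rational(1, 2), Pow(c, -1), Add(-10, X)) (Function('Q')(c, X) = Mul(Add(-10, X), Pow(Mul(2, c), -1)) = Mul(Add(-10, X), Mul(Rational(1, 2), Pow(c, -1))) = Mul(Rational(1, 2), Pow(c, -1), Add(-10, X)))
m = -2469 (m = Add(-2492, 23) = -2469)
F = 41206 (F = Add(-2469, Mul(-1, -43675)) = Add(-2469, 43675) = 41206)
Pow(Add(Function('t')(Function('Q')(9, -12)), F), -1) = Pow(Add(Mul(Rational(1, 2), Pow(9, -1), Add(-10, -12)), 41206), -1) = Pow(Add(Mul(Rational(1, 2), Rational(1, 9), -22), 41206), -1) = Pow(Add(Rational(-11, 9), 41206), -1) = Pow(Rational(370843, 9), -1) = Rational(9, 370843)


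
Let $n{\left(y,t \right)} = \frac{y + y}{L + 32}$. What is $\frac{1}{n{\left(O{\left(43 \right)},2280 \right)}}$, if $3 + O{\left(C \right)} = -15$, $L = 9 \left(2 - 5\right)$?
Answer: $- \frac{5}{36} \approx -0.13889$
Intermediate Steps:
$L = -27$ ($L = 9 \left(-3\right) = -27$)
$O{\left(C \right)} = -18$ ($O{\left(C \right)} = -3 - 15 = -18$)
$n{\left(y,t \right)} = \frac{2 y}{5}$ ($n{\left(y,t \right)} = \frac{y + y}{-27 + 32} = \frac{2 y}{5}$)
$\frac{1}{n{\left(O{\left(43 \right)},2280 \right)}} = \frac{1}{\frac{2}{5} \left(-18\right)} = \frac{1}{- \frac{36}{5}} = - \frac{5}{36}$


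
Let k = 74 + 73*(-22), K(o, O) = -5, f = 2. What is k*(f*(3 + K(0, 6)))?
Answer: 6128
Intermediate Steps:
k = -1532 (k = 74 - 1606 = -1532)
k*(f*(3 + K(0, 6))) = -3064*(3 - 5) = -3064*(-2) = -1532*(-4) = 6128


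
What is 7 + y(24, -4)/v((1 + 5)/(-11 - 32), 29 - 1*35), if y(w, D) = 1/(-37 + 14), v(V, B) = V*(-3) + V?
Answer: 1889/276 ≈ 6.8442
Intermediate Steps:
v(V, B) = -2*V (v(V, B) = -3*V + V = -2*V)
y(w, D) = -1/23 (y(w, D) = 1/(-23) = -1/23)
7 + y(24, -4)/v((1 + 5)/(-11 - 32), 29 - 1*35) = 7 - (-(-11 - 32)/(2*(1 + 5)))/23 = 7 - 1/(23*((-12/(-43)))) = 7 - 1/(23*((-12*(-1)/43))) = 7 - 1/(23*((-2*(-6/43)))) = 7 - 1/(23*12/43) = 7 - 1/23*43/12 = 7 - 43/276 = 1889/276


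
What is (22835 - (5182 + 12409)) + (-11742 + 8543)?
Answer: 2045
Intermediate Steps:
(22835 - (5182 + 12409)) + (-11742 + 8543) = (22835 - 1*17591) - 3199 = (22835 - 17591) - 3199 = 5244 - 3199 = 2045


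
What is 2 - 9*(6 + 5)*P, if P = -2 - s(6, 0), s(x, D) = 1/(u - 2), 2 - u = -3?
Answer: 233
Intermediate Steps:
u = 5 (u = 2 - 1*(-3) = 2 + 3 = 5)
s(x, D) = ⅓ (s(x, D) = 1/(5 - 2) = 1/3 = ⅓)
P = -7/3 (P = -2 - 1*⅓ = -2 - ⅓ = -7/3 ≈ -2.3333)
2 - 9*(6 + 5)*P = 2 - 9*(6 + 5)*(-7)/3 = 2 - 99*(-7)/3 = 2 - 9*(-77/3) = 2 + 231 = 233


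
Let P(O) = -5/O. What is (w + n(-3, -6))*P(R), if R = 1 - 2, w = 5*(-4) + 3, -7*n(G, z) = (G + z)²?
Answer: -1000/7 ≈ -142.86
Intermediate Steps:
n(G, z) = -(G + z)²/7
w = -17 (w = -20 + 3 = -17)
R = -1
(w + n(-3, -6))*P(R) = (-17 - (-3 - 6)²/7)*(-5/(-1)) = (-17 - ⅐*(-9)²)*(-5*(-1)) = (-17 - ⅐*81)*5 = (-17 - 81/7)*5 = -200/7*5 = -1000/7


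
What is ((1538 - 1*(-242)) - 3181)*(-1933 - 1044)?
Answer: 4170777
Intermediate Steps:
((1538 - 1*(-242)) - 3181)*(-1933 - 1044) = ((1538 + 242) - 3181)*(-2977) = (1780 - 3181)*(-2977) = -1401*(-2977) = 4170777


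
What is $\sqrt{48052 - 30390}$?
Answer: $\sqrt{17662} \approx 132.9$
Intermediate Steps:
$\sqrt{48052 - 30390} = \sqrt{17662}$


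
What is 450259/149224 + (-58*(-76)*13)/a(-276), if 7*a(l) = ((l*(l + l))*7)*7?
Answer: 664043677/216225576 ≈ 3.0711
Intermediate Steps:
a(l) = 14*l² (a(l) = (((l*(l + l))*7)*7)/7 = (((l*(2*l))*7)*7)/7 = (((2*l²)*7)*7)/7 = ((14*l²)*7)/7 = (98*l²)/7 = 14*l²)
450259/149224 + (-58*(-76)*13)/a(-276) = 450259/149224 + (-58*(-76)*13)/((14*(-276)²)) = 450259*(1/149224) + (4408*13)/((14*76176)) = 450259/149224 + 57304/1066464 = 450259/149224 + 57304*(1/1066464) = 450259/149224 + 7163/133308 = 664043677/216225576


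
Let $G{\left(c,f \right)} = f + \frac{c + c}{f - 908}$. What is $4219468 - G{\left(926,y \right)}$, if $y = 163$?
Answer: $\frac{3143384077}{745} \approx 4.2193 \cdot 10^{6}$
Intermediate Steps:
$G{\left(c,f \right)} = f + \frac{2 c}{-908 + f}$
$4219468 - G{\left(926,y \right)} = 4219468 - \frac{163^{2} - 148004 + 2 \cdot 926}{-908 + 163} = 4219468 - \frac{26569 - 148004 + 1852}{-745} = 4219468 - \left(- \frac{1}{745}\right) \left(-119583\right) = 4219468 - \frac{119583}{745} = \frac{3143384077}{745}$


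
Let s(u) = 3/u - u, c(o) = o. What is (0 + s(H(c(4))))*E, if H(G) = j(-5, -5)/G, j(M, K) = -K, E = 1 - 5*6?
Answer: -667/20 ≈ -33.350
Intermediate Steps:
E = -29 (E = 1 - 30 = -29)
H(G) = 5/G (H(G) = (-1*(-5))/G = 5/G)
s(u) = -u + 3/u
(0 + s(H(c(4))))*E = (0 + (-5/4 + 3/((5/4))))*(-29) = (0 + (-5/4 + 3/((5*(¼)))))*(-29) = (0 + (-1*5/4 + 3/(5/4)))*(-29) = (0 + (-5/4 + 3*(⅘)))*(-29) = (0 + (-5/4 + 12/5))*(-29) = (0 + 23/20)*(-29) = (23/20)*(-29) = -667/20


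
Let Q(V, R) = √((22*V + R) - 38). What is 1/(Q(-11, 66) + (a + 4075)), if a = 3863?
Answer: 3969/31506029 - I*√214/63012058 ≈ 0.00012598 - 2.3216e-7*I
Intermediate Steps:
Q(V, R) = √(-38 + R + 22*V) (Q(V, R) = √((R + 22*V) - 38) = √(-38 + R + 22*V))
1/(Q(-11, 66) + (a + 4075)) = 1/(√(-38 + 66 + 22*(-11)) + (3863 + 4075)) = 1/(√(-38 + 66 - 242) + 7938) = 1/(√(-214) + 7938) = 1/(I*√214 + 7938) = 1/(7938 + I*√214)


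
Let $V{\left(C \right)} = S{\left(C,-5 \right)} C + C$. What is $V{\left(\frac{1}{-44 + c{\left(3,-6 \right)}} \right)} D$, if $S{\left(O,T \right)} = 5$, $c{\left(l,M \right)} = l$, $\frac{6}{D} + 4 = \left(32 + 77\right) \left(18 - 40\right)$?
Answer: $\frac{18}{49241} \approx 0.00036555$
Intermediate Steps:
$D = - \frac{3}{1201}$ ($D = \frac{6}{-4 + \left(32 + 77\right) \left(18 - 40\right)} = \frac{6}{-4 + 109 \left(-22\right)} = \frac{6}{-4 - 2398} = \frac{6}{-2402} = 6 \left(- \frac{1}{2402}\right) = - \frac{3}{1201} \approx -0.0024979$)
$V{\left(C \right)} = 6 C$ ($V{\left(C \right)} = 5 C + C = 6 C$)
$V{\left(\frac{1}{-44 + c{\left(3,-6 \right)}} \right)} D = \frac{6}{-44 + 3} \left(- \frac{3}{1201}\right) = \frac{6}{-41} \left(- \frac{3}{1201}\right) = 6 \left(- \frac{1}{41}\right) \left(- \frac{3}{1201}\right) = \left(- \frac{6}{41}\right) \left(- \frac{3}{1201}\right) = \frac{18}{49241}$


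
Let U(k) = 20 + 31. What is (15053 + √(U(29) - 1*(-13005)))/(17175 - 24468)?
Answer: -15053/7293 - 16*√51/7293 ≈ -2.0797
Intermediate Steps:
U(k) = 51
(15053 + √(U(29) - 1*(-13005)))/(17175 - 24468) = (15053 + √(51 - 1*(-13005)))/(17175 - 24468) = (15053 + √(51 + 13005))/(-7293) = (15053 + √13056)*(-1/7293) = (15053 + 16*√51)*(-1/7293) = -15053/7293 - 16*√51/7293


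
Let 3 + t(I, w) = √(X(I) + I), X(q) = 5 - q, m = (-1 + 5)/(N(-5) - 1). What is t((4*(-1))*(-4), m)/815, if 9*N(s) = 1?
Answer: -3/815 + √5/815 ≈ -0.00093734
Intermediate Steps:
N(s) = ⅑ (N(s) = (⅑)*1 = ⅑)
m = -9/2 (m = (-1 + 5)/(⅑ - 1) = 4/(-8/9) = 4*(-9/8) = -9/2 ≈ -4.5000)
t(I, w) = -3 + √5 (t(I, w) = -3 + √((5 - I) + I) = -3 + √5)
t((4*(-1))*(-4), m)/815 = (-3 + √5)/815 = (-3 + √5)*(1/815) = -3/815 + √5/815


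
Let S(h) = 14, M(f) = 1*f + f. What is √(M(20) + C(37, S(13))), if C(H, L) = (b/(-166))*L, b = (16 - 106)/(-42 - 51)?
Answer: √264272830/2573 ≈ 6.3181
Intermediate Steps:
M(f) = 2*f (M(f) = f + f = 2*f)
b = 30/31 (b = -90/(-93) = -90*(-1/93) = 30/31 ≈ 0.96774)
C(H, L) = -15*L/2573 (C(H, L) = ((30/31)/(-166))*L = ((30/31)*(-1/166))*L = -15*L/2573)
√(M(20) + C(37, S(13))) = √(2*20 - 15/2573*14) = √(40 - 210/2573) = √(102710/2573) = √264272830/2573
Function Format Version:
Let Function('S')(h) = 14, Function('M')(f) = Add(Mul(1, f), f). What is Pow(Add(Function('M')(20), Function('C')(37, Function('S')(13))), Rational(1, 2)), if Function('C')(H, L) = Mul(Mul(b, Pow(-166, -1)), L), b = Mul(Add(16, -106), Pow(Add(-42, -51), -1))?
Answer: Mul(Rational(1, 2573), Pow(264272830, Rational(1, 2))) ≈ 6.3181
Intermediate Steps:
Function('M')(f) = Mul(2, f) (Function('M')(f) = Add(f, f) = Mul(2, f))
b = Rational(30, 31) (b = Mul(-90, Pow(-93, -1)) = Mul(-90, Rational(-1, 93)) = Rational(30, 31) ≈ 0.96774)
Function('C')(H, L) = Mul(Rational(-15, 2573), L) (Function('C')(H, L) = Mul(Mul(Rational(30, 31), Pow(-166, -1)), L) = Mul(Mul(Rational(30, 31), Rational(-1, 166)), L) = Mul(Rational(-15, 2573), L))
Pow(Add(Function('M')(20), Function('C')(37, Function('S')(13))), Rational(1, 2)) = Pow(Add(Mul(2, 20), Mul(Rational(-15, 2573), 14)), Rational(1, 2)) = Pow(Add(40, Rational(-210, 2573)), Rational(1, 2)) = Pow(Rational(102710, 2573), Rational(1, 2)) = Mul(Rational(1, 2573), Pow(264272830, Rational(1, 2)))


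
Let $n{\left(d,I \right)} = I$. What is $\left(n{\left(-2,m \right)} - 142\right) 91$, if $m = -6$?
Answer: $-13468$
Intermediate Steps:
$\left(n{\left(-2,m \right)} - 142\right) 91 = \left(-6 - 142\right) 91 = \left(-148\right) 91 = -13468$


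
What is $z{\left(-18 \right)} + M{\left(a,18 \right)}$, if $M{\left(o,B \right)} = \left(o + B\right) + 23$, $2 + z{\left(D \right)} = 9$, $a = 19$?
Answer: $67$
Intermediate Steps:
$z{\left(D \right)} = 7$ ($z{\left(D \right)} = -2 + 9 = 7$)
$M{\left(o,B \right)} = 23 + B + o$ ($M{\left(o,B \right)} = \left(B + o\right) + 23 = 23 + B + o$)
$z{\left(-18 \right)} + M{\left(a,18 \right)} = 7 + \left(23 + 18 + 19\right) = 7 + 60 = 67$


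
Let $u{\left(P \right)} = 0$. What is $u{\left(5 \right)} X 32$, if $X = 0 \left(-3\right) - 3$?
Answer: $0$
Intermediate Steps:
$X = -3$ ($X = 0 - 3 = -3$)
$u{\left(5 \right)} X 32 = 0 \left(-3\right) 32 = 0 \cdot 32 = 0$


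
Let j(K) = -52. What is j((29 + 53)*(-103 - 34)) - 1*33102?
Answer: -33154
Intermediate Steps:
j((29 + 53)*(-103 - 34)) - 1*33102 = -52 - 1*33102 = -52 - 33102 = -33154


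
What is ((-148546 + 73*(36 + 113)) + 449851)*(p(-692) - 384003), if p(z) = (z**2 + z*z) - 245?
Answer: 179030133360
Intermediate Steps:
p(z) = -245 + 2*z**2 (p(z) = (z**2 + z**2) - 245 = 2*z**2 - 245 = -245 + 2*z**2)
((-148546 + 73*(36 + 113)) + 449851)*(p(-692) - 384003) = ((-148546 + 73*(36 + 113)) + 449851)*((-245 + 2*(-692)**2) - 384003) = ((-148546 + 73*149) + 449851)*((-245 + 2*478864) - 384003) = ((-148546 + 10877) + 449851)*((-245 + 957728) - 384003) = (-137669 + 449851)*(957483 - 384003) = 312182*573480 = 179030133360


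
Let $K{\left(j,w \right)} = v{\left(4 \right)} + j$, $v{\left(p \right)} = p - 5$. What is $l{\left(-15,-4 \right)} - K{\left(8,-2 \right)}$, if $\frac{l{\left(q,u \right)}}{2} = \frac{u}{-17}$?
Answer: $- \frac{111}{17} \approx -6.5294$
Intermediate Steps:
$v{\left(p \right)} = -5 + p$
$l{\left(q,u \right)} = - \frac{2 u}{17}$ ($l{\left(q,u \right)} = 2 \frac{u}{-17} = 2 u \left(- \frac{1}{17}\right) = 2 \left(- \frac{u}{17}\right) = - \frac{2 u}{17}$)
$K{\left(j,w \right)} = -1 + j$ ($K{\left(j,w \right)} = \left(-5 + 4\right) + j = -1 + j$)
$l{\left(-15,-4 \right)} - K{\left(8,-2 \right)} = \left(- \frac{2}{17}\right) \left(-4\right) - \left(-1 + 8\right) = \frac{8}{17} - 7 = - \frac{111}{17}$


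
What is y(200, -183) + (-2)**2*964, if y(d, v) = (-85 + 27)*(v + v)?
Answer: 25084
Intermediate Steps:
y(d, v) = -116*v
y(200, -183) + (-2)**2*964 = -116*(-183) + (-2)**2*964 = 21228 + 4*964 = 21228 + 3856 = 25084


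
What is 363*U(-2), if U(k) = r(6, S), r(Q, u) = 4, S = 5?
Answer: 1452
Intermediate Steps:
U(k) = 4
363*U(-2) = 363*4 = 1452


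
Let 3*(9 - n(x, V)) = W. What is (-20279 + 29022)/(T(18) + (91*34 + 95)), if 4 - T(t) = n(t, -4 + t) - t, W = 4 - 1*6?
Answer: 3747/1372 ≈ 2.7310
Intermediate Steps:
W = -2 (W = 4 - 6 = -2)
n(x, V) = 29/3 (n(x, V) = 9 - ⅓*(-2) = 9 + ⅔ = 29/3)
T(t) = -17/3 + t (T(t) = 4 - (29/3 - t) = 4 + (-29/3 + t) = -17/3 + t)
(-20279 + 29022)/(T(18) + (91*34 + 95)) = (-20279 + 29022)/((-17/3 + 18) + (91*34 + 95)) = 8743/(37/3 + (3094 + 95)) = 8743/(37/3 + 3189) = 8743/(9604/3) = 8743*(3/9604) = 3747/1372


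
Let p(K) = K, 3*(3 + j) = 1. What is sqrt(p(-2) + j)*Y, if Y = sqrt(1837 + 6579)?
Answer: 8*I*sqrt(5523)/3 ≈ 198.18*I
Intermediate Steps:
j = -8/3 (j = -3 + (1/3)*1 = -3 + 1/3 = -8/3 ≈ -2.6667)
Y = 4*sqrt(526) (Y = sqrt(8416) = 4*sqrt(526) ≈ 91.739)
sqrt(p(-2) + j)*Y = sqrt(-2 - 8/3)*(4*sqrt(526)) = sqrt(-14/3)*(4*sqrt(526)) = (I*sqrt(42)/3)*(4*sqrt(526)) = 8*I*sqrt(5523)/3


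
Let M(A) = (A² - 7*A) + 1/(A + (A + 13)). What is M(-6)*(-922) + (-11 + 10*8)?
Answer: -72769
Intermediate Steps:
M(A) = A² + 1/(13 + 2*A) - 7*A (M(A) = (A² - 7*A) + 1/(A + (13 + A)) = (A² - 7*A) + 1/(13 + 2*A) = A² + 1/(13 + 2*A) - 7*A)
M(-6)*(-922) + (-11 + 10*8) = ((1 - 1*(-6)² - 91*(-6) + 2*(-6)³)/(13 + 2*(-6)))*(-922) + (-11 + 10*8) = ((1 - 1*36 + 546 + 2*(-216))/(13 - 12))*(-922) + (-11 + 80) = ((1 - 36 + 546 - 432)/1)*(-922) + 69 = (1*79)*(-922) + 69 = 79*(-922) + 69 = -72838 + 69 = -72769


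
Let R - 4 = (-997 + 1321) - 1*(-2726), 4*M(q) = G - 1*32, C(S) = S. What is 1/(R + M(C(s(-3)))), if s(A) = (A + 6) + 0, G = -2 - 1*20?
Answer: 2/6081 ≈ 0.00032889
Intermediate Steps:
G = -22 (G = -2 - 20 = -22)
s(A) = 6 + A (s(A) = (6 + A) + 0 = 6 + A)
M(q) = -27/2 (M(q) = (-22 - 1*32)/4 = (-22 - 32)/4 = (¼)*(-54) = -27/2)
R = 3054 (R = 4 + ((-997 + 1321) - 1*(-2726)) = 4 + (324 + 2726) = 4 + 3050 = 3054)
1/(R + M(C(s(-3)))) = 1/(3054 - 27/2) = 1/(6081/2) = 2/6081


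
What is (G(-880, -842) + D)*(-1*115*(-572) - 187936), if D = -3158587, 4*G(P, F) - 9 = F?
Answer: 385865792559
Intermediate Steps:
G(P, F) = 9/4 + F/4
(G(-880, -842) + D)*(-1*115*(-572) - 187936) = ((9/4 + (¼)*(-842)) - 3158587)*(-1*115*(-572) - 187936) = ((9/4 - 421/2) - 3158587)*(-115*(-572) - 187936) = (-833/4 - 3158587)*(65780 - 187936) = -12635181/4*(-122156) = 385865792559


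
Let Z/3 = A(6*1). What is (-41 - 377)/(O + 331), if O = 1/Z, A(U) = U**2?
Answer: -45144/35749 ≈ -1.2628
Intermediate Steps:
Z = 108 (Z = 3*(6*1)**2 = 3*6**2 = 3*36 = 108)
O = 1/108 ≈ 0.0092593
(-41 - 377)/(O + 331) = (-41 - 377)/(1/108 + 331) = -418/35749/108 = -418*108/35749 = -45144/35749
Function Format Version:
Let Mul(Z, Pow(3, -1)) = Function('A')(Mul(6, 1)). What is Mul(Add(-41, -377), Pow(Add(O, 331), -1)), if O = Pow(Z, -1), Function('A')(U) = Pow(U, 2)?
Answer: Rational(-45144, 35749) ≈ -1.2628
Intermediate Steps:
Z = 108 (Z = Mul(3, Pow(Mul(6, 1), 2)) = Mul(3, Pow(6, 2)) = Mul(3, 36) = 108)
O = Rational(1, 108) (O = Pow(108, -1) = Rational(1, 108) ≈ 0.0092593)
Mul(Add(-41, -377), Pow(Add(O, 331), -1)) = Mul(Add(-41, -377), Pow(Add(Rational(1, 108), 331), -1)) = Mul(-418, Pow(Rational(35749, 108), -1)) = Mul(-418, Rational(108, 35749)) = Rational(-45144, 35749)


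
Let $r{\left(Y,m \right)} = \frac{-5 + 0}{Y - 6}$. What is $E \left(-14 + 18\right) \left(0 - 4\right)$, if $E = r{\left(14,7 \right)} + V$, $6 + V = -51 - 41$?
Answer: $1578$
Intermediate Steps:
$r{\left(Y,m \right)} = - \frac{5}{-6 + Y}$
$V = -98$ ($V = -6 - 92 = -98$)
$E = - \frac{789}{8}$ ($E = - \frac{5}{-6 + 14} - 98 = - \frac{5}{8} - 98 = - \frac{789}{8} \approx -98.625$)
$E \left(-14 + 18\right) \left(0 - 4\right) = - \frac{789 \left(-14 + 18\right) \left(0 - 4\right)}{8} = - \frac{789 \cdot 4 \left(0 - 4\right)}{8} = - \frac{789 \cdot 4 \left(-4\right)}{8} = \left(- \frac{789}{8}\right) \left(-16\right) = 1578$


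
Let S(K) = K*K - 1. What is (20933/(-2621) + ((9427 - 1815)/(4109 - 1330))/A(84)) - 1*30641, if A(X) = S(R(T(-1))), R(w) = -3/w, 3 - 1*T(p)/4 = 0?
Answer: -3348916701722/109256385 ≈ -30652.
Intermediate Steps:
T(p) = 12 (T(p) = 12 - 4*0 = 12 + 0 = 12)
S(K) = -1 + K² (S(K) = K² - 1 = -1 + K²)
A(X) = -15/16 (A(X) = -1 + (-3/12)² = -1 + (-3*1/12)² = -1 + (-¼)² = -1 + 1/16 = -15/16)
(20933/(-2621) + ((9427 - 1815)/(4109 - 1330))/A(84)) - 1*30641 = (20933/(-2621) + ((9427 - 1815)/(4109 - 1330))/(-15/16)) - 1*30641 = (20933*(-1/2621) + (7612/2779)*(-16/15)) - 30641 = (-20933/2621 + (7612*(1/2779))*(-16/15)) - 30641 = (-20933/2621 + (7612/2779)*(-16/15)) - 30641 = (-20933/2621 - 121792/41685) - 30641 = -1191808937/109256385 - 30641 = -3348916701722/109256385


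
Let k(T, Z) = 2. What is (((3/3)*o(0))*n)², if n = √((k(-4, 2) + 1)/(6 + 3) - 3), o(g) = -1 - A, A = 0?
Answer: -8/3 ≈ -2.6667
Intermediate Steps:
o(g) = -1 (o(g) = -1 - 1*0 = -1 + 0 = -1)
n = 2*I*√6/3 (n = √((2 + 1)/(6 + 3) - 3) = √(3/9 - 3) = √(3*(⅑) - 3) = √(⅓ - 3) = √(-8/3) = 2*I*√6/3 ≈ 1.633*I)
(((3/3)*o(0))*n)² = (((3/3)*(-1))*(2*I*√6/3))² = (((3*(⅓))*(-1))*(2*I*√6/3))² = ((1*(-1))*(2*I*√6/3))² = (-2*I*√6/3)² = -8/3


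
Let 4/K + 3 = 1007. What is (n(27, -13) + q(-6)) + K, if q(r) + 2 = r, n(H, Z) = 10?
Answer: 503/251 ≈ 2.0040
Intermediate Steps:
K = 1/251 (K = 4/(-3 + 1007) = 4/1004 = 4*(1/1004) = 1/251 ≈ 0.0039841)
q(r) = -2 + r
(n(27, -13) + q(-6)) + K = (10 + (-2 - 6)) + 1/251 = (10 - 8) + 1/251 = 2 + 1/251 = 503/251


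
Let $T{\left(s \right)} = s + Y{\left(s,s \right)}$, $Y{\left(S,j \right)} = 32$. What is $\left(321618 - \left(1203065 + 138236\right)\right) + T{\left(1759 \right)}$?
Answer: $-1017892$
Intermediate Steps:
$T{\left(s \right)} = 32 + s$ ($T{\left(s \right)} = s + 32 = 32 + s$)
$\left(321618 - \left(1203065 + 138236\right)\right) + T{\left(1759 \right)} = \left(321618 - \left(1203065 + 138236\right)\right) + \left(32 + 1759\right) = \left(321618 - 1341301\right) + 1791 = -1019683 + 1791 = -1017892$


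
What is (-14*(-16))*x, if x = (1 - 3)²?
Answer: 896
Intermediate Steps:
x = 4 (x = (-2)² = 4)
(-14*(-16))*x = -14*(-16)*4 = 224*4 = 896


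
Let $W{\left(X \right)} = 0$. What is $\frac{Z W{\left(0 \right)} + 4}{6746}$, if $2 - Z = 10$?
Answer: $\frac{2}{3373} \approx 0.00059294$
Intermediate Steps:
$Z = -8$ ($Z = 2 - 10 = -8$)
$\frac{Z W{\left(0 \right)} + 4}{6746} = \frac{\left(-8\right) 0 + 4}{6746} = \left(0 + 4\right) \frac{1}{6746} = 4 \cdot \frac{1}{6746} = \frac{2}{3373}$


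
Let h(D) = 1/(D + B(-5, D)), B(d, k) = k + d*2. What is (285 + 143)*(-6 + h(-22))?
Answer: -69550/27 ≈ -2575.9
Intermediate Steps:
B(d, k) = k + 2*d
h(D) = 1/(-10 + 2*D) (h(D) = 1/(D + (D + 2*(-5))) = 1/(D + (D - 10)) = 1/(D + (-10 + D)) = 1/(-10 + 2*D))
(285 + 143)*(-6 + h(-22)) = (285 + 143)*(-6 + 1/(2*(-5 - 22))) = 428*(-6 + (½)/(-27)) = 428*(-6 + (½)*(-1/27)) = 428*(-6 - 1/54) = 428*(-325/54) = -69550/27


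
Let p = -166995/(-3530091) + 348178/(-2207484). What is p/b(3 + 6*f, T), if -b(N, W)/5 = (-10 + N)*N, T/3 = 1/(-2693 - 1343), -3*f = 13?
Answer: 143410205603/4928831771160330 ≈ 2.9096e-5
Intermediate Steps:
f = -13/3 (f = -⅓*13 = -13/3 ≈ -4.3333)
T = -3/4036 (T = 3/(-2693 - 1343) = 3/(-4036) = 3*(-1/4036) = -3/4036 ≈ -0.00074331)
b(N, W) = -5*N*(-10 + N) (b(N, W) = -5*(-10 + N)*N = -5*N*(-10 + N))
p = -143410205603/1298769900174 (p = -166995*(-1/3530091) + 348178*(-1/2207484) = 55665/1176697 - 174089/1103742 = -143410205603/1298769900174 ≈ -0.11042)
p/b(3 + 6*f, T) = -143410205603*1/(5*(3 + 6*(-13/3))*(10 - (3 + 6*(-13/3))))/1298769900174 = -143410205603*1/(5*(3 - 26)*(10 - (3 - 26)))/1298769900174 = -143410205603*(-1/(115*(10 - 1*(-23))))/1298769900174 = -143410205603*(-1/(115*(10 + 23)))/1298769900174 = -143410205603/(1298769900174*(5*(-23)*33)) = -143410205603/1298769900174/(-3795) = -143410205603/1298769900174*(-1/3795) = 143410205603/4928831771160330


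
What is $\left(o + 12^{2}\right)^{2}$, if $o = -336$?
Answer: $36864$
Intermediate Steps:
$\left(o + 12^{2}\right)^{2} = \left(-336 + 12^{2}\right)^{2} = \left(-336 + 144\right)^{2} = \left(-192\right)^{2} = 36864$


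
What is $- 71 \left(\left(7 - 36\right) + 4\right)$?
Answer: $1775$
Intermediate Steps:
$- 71 \left(\left(7 - 36\right) + 4\right) = - 71 \left(-29 + 4\right) = \left(-71\right) \left(-25\right) = 1775$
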